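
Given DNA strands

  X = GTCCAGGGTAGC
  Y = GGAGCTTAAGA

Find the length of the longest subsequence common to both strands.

6

One common subsequence of length 6: G [1,2]; then A [5,3]; then G [6,4]; then T [9,7]; then A [10,9]; then G [11,10]. The LCS DP gives dp[12][11] = 6, so this is optimal.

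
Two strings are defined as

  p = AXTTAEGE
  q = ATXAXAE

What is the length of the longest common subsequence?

4

Pick A [1,4]; then X [2,5]; then A [5,6]; then E [8,7]; all 4 characters appear in both, in order. dp[8][7] = 4 confirms this is the maximum.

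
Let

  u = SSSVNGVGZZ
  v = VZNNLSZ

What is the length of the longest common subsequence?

One common subsequence of length 3: V (u #4, v #1), N (u #5, v #4), Z (u #10, v #7). dp[10][7] = 3 confirms this is the maximum.

3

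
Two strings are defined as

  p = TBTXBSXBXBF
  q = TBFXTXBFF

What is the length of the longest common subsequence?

6

Match T at p[1]=q[1]; then B at p[2]=q[2]; then T at p[3]=q[5]; then X at p[4]=q[6]; then B at p[5]=q[7]; then F at p[11]=q[9] — 6 characters in the same relative order in both. The LCS DP gives dp[11][9] = 6, so this is optimal.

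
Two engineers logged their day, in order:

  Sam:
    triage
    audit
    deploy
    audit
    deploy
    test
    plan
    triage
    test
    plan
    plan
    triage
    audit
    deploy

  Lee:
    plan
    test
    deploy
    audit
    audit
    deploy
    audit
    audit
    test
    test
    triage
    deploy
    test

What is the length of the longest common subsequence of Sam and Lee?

Match audit [2,5]; then deploy [3,6]; then audit [4,8]; then test [6,9]; then test [9,10]; then triage [12,11]; then deploy [14,12] — 7 tasks in the same relative order in both. The LCS DP gives dp[14][13] = 7, so this is optimal.

7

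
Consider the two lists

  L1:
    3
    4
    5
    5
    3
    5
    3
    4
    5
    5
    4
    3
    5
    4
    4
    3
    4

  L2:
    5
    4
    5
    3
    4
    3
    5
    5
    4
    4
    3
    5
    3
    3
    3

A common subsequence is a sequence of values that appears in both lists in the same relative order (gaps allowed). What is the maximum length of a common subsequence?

10

Match 4 [2,2], then 5 [4,3], then 3 [5,4], then 3 [7,6], then 5 [9,7], then 5 [10,8], then 4 [11,10], then 3 [12,11], then 5 [13,12], then 3 [16,15] — 10 values in the same relative order in both. dp[17][15] = 10 confirms this is the maximum.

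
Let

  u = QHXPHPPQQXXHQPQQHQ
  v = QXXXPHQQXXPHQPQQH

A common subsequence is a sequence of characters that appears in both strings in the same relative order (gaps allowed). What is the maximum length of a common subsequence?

14

Pick Q at u[1]=v[1], X at u[3]=v[4], P at u[4]=v[5], H at u[5]=v[6], Q at u[8]=v[7], Q at u[9]=v[8], X at u[10]=v[9], X at u[11]=v[10], H at u[12]=v[12], Q at u[13]=v[13], P at u[14]=v[14], Q at u[15]=v[15], Q at u[16]=v[16], H at u[17]=v[17]; all 14 characters appear in both, in order. dp[18][17] = 14 confirms this is the maximum.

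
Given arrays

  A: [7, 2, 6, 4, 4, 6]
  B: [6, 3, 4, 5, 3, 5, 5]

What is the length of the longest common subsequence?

Pick 6 at A[3]=B[1], then 4 at A[4]=B[3]; all 2 values appear in both, in order, and the DP table's final entry dp[6][7] is also 2, so no common subsequence is longer.

2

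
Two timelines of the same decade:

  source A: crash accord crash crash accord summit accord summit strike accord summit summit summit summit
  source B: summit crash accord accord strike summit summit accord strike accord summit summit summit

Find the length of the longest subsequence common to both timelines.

10

Pick crash (source A #1, source B #2), then accord (source A #2, source B #3), then accord (source A #5, source B #4), then summit (source A #6, source B #7), then accord (source A #7, source B #8), then strike (source A #9, source B #9), then accord (source A #10, source B #10), then summit (source A #12, source B #11), then summit (source A #13, source B #12), then summit (source A #14, source B #13); all 10 events appear in both, in order. Since dp[14][13] = 10, nothing longer is possible.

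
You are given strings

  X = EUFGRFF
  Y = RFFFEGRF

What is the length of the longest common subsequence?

4

One common subsequence of length 4: E (X #1, Y #5) → G (X #4, Y #6) → R (X #5, Y #7) → F (X #7, Y #8). Since dp[7][8] = 4, nothing longer is possible.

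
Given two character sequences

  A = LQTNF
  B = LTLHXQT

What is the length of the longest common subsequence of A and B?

Let dp[i][j] be the LCS length of the first i characters of A and the first j characters of B. dp[i][j] = dp[i-1][j-1]+1 when the i-th and j-th characters match, else max(dp[i-1][j], dp[i][j-1]).
    ·  L  T  L  H  X  Q  T
 ·  0  0  0  0  0  0  0  0
 L  0  1  1  1  1  1  1  1
 Q  0  1  1  1  1  1  2  2
 T  0  1  2  2  2  2  2  3
 N  0  1  2  2  2  2  2  3
 F  0  1  2  2  2  2  2  3
dp[5][7] = 3. One LCS (by backtracking along matches): LQT.

3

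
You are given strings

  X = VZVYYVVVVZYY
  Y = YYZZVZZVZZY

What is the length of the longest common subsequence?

Taking Y [4,1] → Y [5,2] → V [6,5] → V [7,8] → Z [10,10] → Y [12,11] gives a common subsequence of length 6. The LCS DP gives dp[12][11] = 6, so this is optimal.

6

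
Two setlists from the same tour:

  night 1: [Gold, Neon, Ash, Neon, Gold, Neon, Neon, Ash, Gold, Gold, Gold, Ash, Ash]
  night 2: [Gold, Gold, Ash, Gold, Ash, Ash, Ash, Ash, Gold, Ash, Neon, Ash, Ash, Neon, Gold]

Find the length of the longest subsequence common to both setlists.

7

Match Gold at night 1[1]=night 2[2], then Ash at night 1[3]=night 2[3], then Gold at night 1[5]=night 2[4], then Ash at night 1[8]=night 2[8], then Gold at night 1[9]=night 2[9], then Ash at night 1[12]=night 2[12], then Ash at night 1[13]=night 2[13] — 7 songs in the same relative order in both, and the DP table's final entry dp[13][15] is also 7, so no common subsequence is longer.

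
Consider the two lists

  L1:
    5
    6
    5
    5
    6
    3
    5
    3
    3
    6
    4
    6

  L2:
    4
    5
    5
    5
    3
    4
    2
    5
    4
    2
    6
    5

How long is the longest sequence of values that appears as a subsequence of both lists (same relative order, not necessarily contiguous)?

Let dp[i][j] be the LCS length of the first i values of L1 and the first j values of L2. dp[i][j] = dp[i-1][j-1]+1 when the i-th and j-th values match, else max(dp[i-1][j], dp[i][j-1]).
    ·  4  5  5  5  3  4  2  5  4  2  6  5
 ·  0  0  0  0  0  0  0  0  0  0  0  0  0
 5  0  0  1  1  1  1  1  1  1  1  1  1  1
 6  0  0  1  1  1  1  1  1  1  1  1  2  2
 5  0  0  1  2  2  2  2  2  2  2  2  2  3
 5  0  0  1  2  3  3  3  3  3  3  3  3  3
 6  0  0  1  2  3  3  3  3  3  3  3  4  4
 3  0  0  1  2  3  4  4  4  4  4  4  4  4
 5  0  0  1  2  3  4  4  4  5  5  5  5  5
 3  0  0  1  2  3  4  4  4  5  5  5  5  5
 3  0  0  1  2  3  4  4  4  5  5  5  5  5
 6  0  0  1  2  3  4  4  4  5  5  5  6  6
 4  0  1  1  2  3  4  5  5  5  6  6  6  6
 6  0  1  1  2  3  4  5  5  5  6  6  7  7
dp[12][12] = 7. One LCS (by backtracking along matches): 5, 5, 5, 3, 5, 4, 6.

7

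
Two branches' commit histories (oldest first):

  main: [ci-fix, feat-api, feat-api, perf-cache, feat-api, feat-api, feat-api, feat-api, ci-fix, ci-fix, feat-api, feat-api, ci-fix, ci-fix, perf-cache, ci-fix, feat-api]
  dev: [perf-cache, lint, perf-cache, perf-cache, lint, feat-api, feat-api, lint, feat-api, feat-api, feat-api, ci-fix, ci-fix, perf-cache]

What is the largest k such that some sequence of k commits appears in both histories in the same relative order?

Taking perf-cache (main #4, dev #4), then feat-api (main #5, dev #6), then feat-api (main #6, dev #7), then feat-api (main #8, dev #9), then feat-api (main #11, dev #10), then feat-api (main #12, dev #11), then ci-fix (main #13, dev #12), then ci-fix (main #14, dev #13), then perf-cache (main #15, dev #14) gives a common subsequence of length 9. The LCS DP gives dp[17][14] = 9, so this is optimal.

9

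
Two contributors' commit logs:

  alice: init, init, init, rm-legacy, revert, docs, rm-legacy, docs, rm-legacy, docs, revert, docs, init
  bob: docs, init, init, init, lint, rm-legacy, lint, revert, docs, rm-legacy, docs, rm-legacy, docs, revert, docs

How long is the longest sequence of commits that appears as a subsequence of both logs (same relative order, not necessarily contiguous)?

12

Match init at alice[1]=bob[2] → init at alice[2]=bob[3] → init at alice[3]=bob[4] → rm-legacy at alice[4]=bob[6] → revert at alice[5]=bob[8] → docs at alice[6]=bob[9] → rm-legacy at alice[7]=bob[10] → docs at alice[8]=bob[11] → rm-legacy at alice[9]=bob[12] → docs at alice[10]=bob[13] → revert at alice[11]=bob[14] → docs at alice[12]=bob[15] — 12 commits in the same relative order in both. dp[13][15] = 12 confirms this is the maximum.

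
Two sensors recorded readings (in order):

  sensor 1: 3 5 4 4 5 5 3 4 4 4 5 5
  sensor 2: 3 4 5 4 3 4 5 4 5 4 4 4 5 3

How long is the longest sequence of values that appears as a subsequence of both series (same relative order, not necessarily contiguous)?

One common subsequence of length 10: 3 at sensor 1[1]=sensor 2[1], then 5 at sensor 1[2]=sensor 2[3], then 4 at sensor 1[3]=sensor 2[4], then 4 at sensor 1[4]=sensor 2[6], then 5 at sensor 1[5]=sensor 2[7], then 5 at sensor 1[6]=sensor 2[9], then 4 at sensor 1[8]=sensor 2[10], then 4 at sensor 1[9]=sensor 2[11], then 4 at sensor 1[10]=sensor 2[12], then 5 at sensor 1[11]=sensor 2[13]. Since dp[12][14] = 10, nothing longer is possible.

10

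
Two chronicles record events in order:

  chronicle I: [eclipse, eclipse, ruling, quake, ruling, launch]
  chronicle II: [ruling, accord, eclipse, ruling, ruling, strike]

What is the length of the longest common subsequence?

3

One common subsequence of length 3: eclipse [2,3]; then ruling [3,4]; then ruling [5,5]. dp[6][6] = 3 confirms this is the maximum.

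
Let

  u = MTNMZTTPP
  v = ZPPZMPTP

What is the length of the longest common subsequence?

Match M [1,5], T [7,7], P [9,8] — 3 characters in the same relative order in both. The LCS DP gives dp[9][8] = 3, so this is optimal.

3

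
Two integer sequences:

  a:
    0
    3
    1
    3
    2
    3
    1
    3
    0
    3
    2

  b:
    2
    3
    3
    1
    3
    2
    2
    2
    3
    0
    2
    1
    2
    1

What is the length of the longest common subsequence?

7

Taking 3 (a #2, b #3); then 1 (a #3, b #4); then 3 (a #4, b #5); then 2 (a #5, b #8); then 3 (a #6, b #9); then 1 (a #7, b #12); then 2 (a #11, b #13) gives a common subsequence of length 7. dp[11][14] = 7 confirms this is the maximum.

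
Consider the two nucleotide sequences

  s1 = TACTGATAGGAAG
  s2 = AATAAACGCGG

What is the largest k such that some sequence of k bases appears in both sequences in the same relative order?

7

Let dp[i][j] be the LCS length of the first i bases of s1 and the first j bases of s2. dp[i][j] = dp[i-1][j-1]+1 when the i-th and j-th bases match, else max(dp[i-1][j], dp[i][j-1]).
    ·  A  A  T  A  A  A  C  G  C  G  G
 ·  0  0  0  0  0  0  0  0  0  0  0  0
 T  0  0  0  1  1  1  1  1  1  1  1  1
 A  0  1  1  1  2  2  2  2  2  2  2  2
 C  0  1  1  1  2  2  2  3  3  3  3  3
 T  0  1  1  2  2  2  2  3  3  3  3  3
 G  0  1  1  2  2  2  2  3  4  4  4  4
 A  0  1  2  2  3  3  3  3  4  4  4  4
 T  0  1  2  3  3  3  3  3  4  4  4  4
 A  0  1  2  3  4  4  4  4  4  4  4  4
 G  0  1  2  3  4  4  4  4  5  5  5  5
 G  0  1  2  3  4  4  4  4  5  5  6  6
 A  0  1  2  3  4  5  5  5  5  5  6  6
 A  0  1  2  3  4  5  6  6  6  6  6  6
 G  0  1  2  3  4  5  6  6  7  7  7  7
dp[13][11] = 7. One LCS (by backtracking along matches): TAAAGGG.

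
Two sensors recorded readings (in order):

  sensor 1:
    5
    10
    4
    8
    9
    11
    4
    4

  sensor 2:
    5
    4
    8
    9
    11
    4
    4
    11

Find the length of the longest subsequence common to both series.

7

Taking 5 (sensor 1 #1, sensor 2 #1), then 4 (sensor 1 #3, sensor 2 #2), then 8 (sensor 1 #4, sensor 2 #3), then 9 (sensor 1 #5, sensor 2 #4), then 11 (sensor 1 #6, sensor 2 #5), then 4 (sensor 1 #7, sensor 2 #6), then 4 (sensor 1 #8, sensor 2 #7) gives a common subsequence of length 7, and the DP table's final entry dp[8][8] is also 7, so no common subsequence is longer.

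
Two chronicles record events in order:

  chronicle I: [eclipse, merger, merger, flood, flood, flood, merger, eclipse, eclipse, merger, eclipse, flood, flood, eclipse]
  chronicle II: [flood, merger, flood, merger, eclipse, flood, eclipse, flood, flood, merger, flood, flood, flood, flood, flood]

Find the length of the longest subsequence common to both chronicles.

8

Match merger [2,2], then merger [3,4], then flood [4,6], then flood [5,8], then flood [6,9], then merger [7,10], then flood [12,14], then flood [13,15] — 8 events in the same relative order in both, and the DP table's final entry dp[14][15] is also 8, so no common subsequence is longer.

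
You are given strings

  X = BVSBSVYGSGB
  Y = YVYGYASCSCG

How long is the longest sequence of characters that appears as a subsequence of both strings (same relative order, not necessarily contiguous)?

Let dp[i][j] be the LCS length of the first i characters of X and the first j characters of Y. dp[i][j] = dp[i-1][j-1]+1 when the i-th and j-th characters match, else max(dp[i-1][j], dp[i][j-1]).
    ·  Y  V  Y  G  Y  A  S  C  S  C  G
 ·  0  0  0  0  0  0  0  0  0  0  0  0
 B  0  0  0  0  0  0  0  0  0  0  0  0
 V  0  0  1  1  1  1  1  1  1  1  1  1
 S  0  0  1  1  1  1  1  2  2  2  2  2
 B  0  0  1  1  1  1  1  2  2  2  2  2
 S  0  0  1  1  1  1  1  2  2  3  3  3
 V  0  0  1  1  1  1  1  2  2  3  3  3
 Y  0  1  1  2  2  2  2  2  2  3  3  3
 G  0  1  1  2  3  3  3  3  3  3  3  4
 S  0  1  1  2  3  3  3  4  4  4  4  4
 G  0  1  1  2  3  3  3  4  4  4  4  5
 B  0  1  1  2  3  3  3  4  4  4  4  5
dp[11][11] = 5. One LCS (by backtracking along matches): VYGSG.

5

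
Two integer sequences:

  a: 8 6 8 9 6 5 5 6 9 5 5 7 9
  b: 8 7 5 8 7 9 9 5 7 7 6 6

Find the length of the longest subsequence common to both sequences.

6

One common subsequence of length 6: 8 (a #1, b #1), then 8 (a #3, b #4), then 9 (a #4, b #6), then 9 (a #9, b #7), then 5 (a #10, b #8), then 7 (a #12, b #10). Since dp[13][12] = 6, nothing longer is possible.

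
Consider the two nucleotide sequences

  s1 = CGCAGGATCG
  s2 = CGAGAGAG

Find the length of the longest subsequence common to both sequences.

7

Taking C (s1 #1, s2 #1), then G (s1 #2, s2 #2), then A (s1 #4, s2 #3), then G (s1 #5, s2 #4), then G (s1 #6, s2 #6), then A (s1 #7, s2 #7), then G (s1 #10, s2 #8) gives a common subsequence of length 7, and the DP table's final entry dp[10][8] is also 7, so no common subsequence is longer.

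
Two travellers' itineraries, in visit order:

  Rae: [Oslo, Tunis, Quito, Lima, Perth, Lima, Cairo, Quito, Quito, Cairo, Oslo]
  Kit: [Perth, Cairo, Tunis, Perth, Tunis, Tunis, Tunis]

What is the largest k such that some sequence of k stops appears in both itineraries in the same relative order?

2

Match Tunis at Rae[2]=Kit[3], then Perth at Rae[5]=Kit[4] — 2 stops in the same relative order in both. dp[11][7] = 2 confirms this is the maximum.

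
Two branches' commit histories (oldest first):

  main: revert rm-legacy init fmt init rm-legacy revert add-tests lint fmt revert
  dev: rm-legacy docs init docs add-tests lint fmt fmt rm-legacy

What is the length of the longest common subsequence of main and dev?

5

One common subsequence of length 5: rm-legacy (main #2, dev #1) → init (main #3, dev #3) → add-tests (main #8, dev #5) → lint (main #9, dev #6) → fmt (main #10, dev #8). The LCS DP gives dp[11][9] = 5, so this is optimal.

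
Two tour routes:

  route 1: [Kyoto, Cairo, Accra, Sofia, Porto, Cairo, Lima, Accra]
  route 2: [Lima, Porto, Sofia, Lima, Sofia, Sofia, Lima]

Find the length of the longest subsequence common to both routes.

2

Pick Sofia at route 1[4]=route 2[6], then Lima at route 1[7]=route 2[7]; all 2 stops appear in both, in order. dp[8][7] = 2 confirms this is the maximum.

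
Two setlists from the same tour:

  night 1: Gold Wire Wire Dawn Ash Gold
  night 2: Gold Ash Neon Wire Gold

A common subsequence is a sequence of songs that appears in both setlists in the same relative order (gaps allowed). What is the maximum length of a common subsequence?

3

Pick Gold (night 1 #1, night 2 #1); then Wire (night 1 #3, night 2 #4); then Gold (night 1 #6, night 2 #5); all 3 songs appear in both, in order, and the DP table's final entry dp[6][5] is also 3, so no common subsequence is longer.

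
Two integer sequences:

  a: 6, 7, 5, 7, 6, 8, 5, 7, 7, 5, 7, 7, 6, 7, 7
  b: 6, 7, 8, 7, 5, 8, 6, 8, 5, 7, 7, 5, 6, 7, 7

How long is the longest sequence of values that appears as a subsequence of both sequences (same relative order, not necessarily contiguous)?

Match 6 (a #1, b #1) → 7 (a #2, b #4) → 5 (a #3, b #5) → 6 (a #5, b #7) → 8 (a #6, b #8) → 5 (a #7, b #9) → 7 (a #8, b #10) → 7 (a #9, b #11) → 5 (a #10, b #12) → 6 (a #13, b #13) → 7 (a #14, b #14) → 7 (a #15, b #15) — 12 values in the same relative order in both. dp[15][15] = 12 confirms this is the maximum.

12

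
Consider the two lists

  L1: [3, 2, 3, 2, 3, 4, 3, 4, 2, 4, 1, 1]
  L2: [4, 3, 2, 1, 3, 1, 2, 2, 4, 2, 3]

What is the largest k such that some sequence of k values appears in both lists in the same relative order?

6

One common subsequence of length 6: 3 (L1 #1, L2 #2) → 2 (L1 #2, L2 #3) → 3 (L1 #3, L2 #5) → 2 (L1 #4, L2 #8) → 4 (L1 #6, L2 #9) → 3 (L1 #7, L2 #11). The LCS DP gives dp[12][11] = 6, so this is optimal.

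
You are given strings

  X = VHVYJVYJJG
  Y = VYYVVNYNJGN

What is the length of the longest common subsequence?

Taking V [1,1], V [3,4], V [6,5], Y [7,7], J [9,9], G [10,10] gives a common subsequence of length 6. dp[10][11] = 6 confirms this is the maximum.

6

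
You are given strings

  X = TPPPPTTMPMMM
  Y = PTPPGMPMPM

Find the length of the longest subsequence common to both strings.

Match T (X #1, Y #2), P (X #2, Y #3), P (X #3, Y #4), P (X #5, Y #7), M (X #8, Y #8), P (X #9, Y #9), M (X #12, Y #10) — 7 characters in the same relative order in both. dp[12][10] = 7 confirms this is the maximum.

7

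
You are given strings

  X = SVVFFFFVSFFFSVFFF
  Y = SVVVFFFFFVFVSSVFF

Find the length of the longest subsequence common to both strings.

13

Match S (X #1, Y #1) → V (X #2, Y #3) → V (X #3, Y #4) → F (X #4, Y #7) → F (X #5, Y #8) → F (X #6, Y #9) → F (X #7, Y #11) → V (X #8, Y #12) → S (X #9, Y #13) → S (X #13, Y #14) → V (X #14, Y #15) → F (X #16, Y #16) → F (X #17, Y #17) — 13 characters in the same relative order in both. The LCS DP gives dp[17][17] = 13, so this is optimal.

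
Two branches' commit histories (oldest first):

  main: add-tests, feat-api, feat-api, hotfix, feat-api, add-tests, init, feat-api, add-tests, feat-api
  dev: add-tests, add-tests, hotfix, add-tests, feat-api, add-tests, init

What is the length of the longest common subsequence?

One common subsequence of length 5: add-tests [1,2]; then hotfix [4,3]; then feat-api [5,5]; then add-tests [6,6]; then init [7,7]. The LCS DP gives dp[10][7] = 5, so this is optimal.

5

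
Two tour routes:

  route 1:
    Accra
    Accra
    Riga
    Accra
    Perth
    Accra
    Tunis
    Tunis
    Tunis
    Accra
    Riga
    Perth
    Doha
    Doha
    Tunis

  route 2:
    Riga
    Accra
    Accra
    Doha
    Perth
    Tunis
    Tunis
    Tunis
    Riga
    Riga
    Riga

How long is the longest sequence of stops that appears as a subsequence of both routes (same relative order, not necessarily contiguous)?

7

Taking Accra [1,2], then Accra [2,3], then Perth [5,5], then Tunis [7,6], then Tunis [8,7], then Tunis [9,8], then Riga [11,11] gives a common subsequence of length 7. dp[15][11] = 7 confirms this is the maximum.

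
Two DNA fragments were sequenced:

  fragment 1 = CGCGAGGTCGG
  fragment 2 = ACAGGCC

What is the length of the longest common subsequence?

5

Taking C (fragment 1 #3, fragment 2 #2), then A (fragment 1 #5, fragment 2 #3), then G (fragment 1 #6, fragment 2 #4), then G (fragment 1 #7, fragment 2 #5), then C (fragment 1 #9, fragment 2 #7) gives a common subsequence of length 5. dp[11][7] = 5 confirms this is the maximum.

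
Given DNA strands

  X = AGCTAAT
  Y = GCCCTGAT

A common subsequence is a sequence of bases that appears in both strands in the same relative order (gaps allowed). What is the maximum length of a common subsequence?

One common subsequence of length 5: G [2,1], C [3,4], T [4,5], A [6,7], T [7,8], and the DP table's final entry dp[7][8] is also 5, so no common subsequence is longer.

5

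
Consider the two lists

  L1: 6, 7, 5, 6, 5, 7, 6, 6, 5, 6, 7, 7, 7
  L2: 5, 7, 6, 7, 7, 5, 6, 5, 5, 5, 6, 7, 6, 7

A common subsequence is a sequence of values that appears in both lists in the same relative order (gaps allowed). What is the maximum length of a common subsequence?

9

Match 6 [1,3], then 7 [2,5], then 5 [3,6], then 6 [4,7], then 5 [5,9], then 5 [9,10], then 6 [10,11], then 7 [11,12], then 7 [13,14] — 9 values in the same relative order in both. dp[13][14] = 9 confirms this is the maximum.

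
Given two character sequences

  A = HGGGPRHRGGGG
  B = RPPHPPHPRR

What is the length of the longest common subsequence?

Taking H at A[1]=B[7] → P at A[5]=B[8] → R at A[6]=B[9] → R at A[8]=B[10] gives a common subsequence of length 4, and the DP table's final entry dp[12][10] is also 4, so no common subsequence is longer.

4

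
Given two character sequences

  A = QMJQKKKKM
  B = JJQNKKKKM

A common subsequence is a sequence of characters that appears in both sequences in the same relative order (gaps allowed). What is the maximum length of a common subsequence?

7

Let dp[i][j] be the LCS length of the first i characters of A and the first j characters of B. dp[i][j] = dp[i-1][j-1]+1 when the i-th and j-th characters match, else max(dp[i-1][j], dp[i][j-1]).
    ·  J  J  Q  N  K  K  K  K  M
 ·  0  0  0  0  0  0  0  0  0  0
 Q  0  0  0  1  1  1  1  1  1  1
 M  0  0  0  1  1  1  1  1  1  2
 J  0  1  1  1  1  1  1  1  1  2
 Q  0  1  1  2  2  2  2  2  2  2
 K  0  1  1  2  2  3  3  3  3  3
 K  0  1  1  2  2  3  4  4  4  4
 K  0  1  1  2  2  3  4  5  5  5
 K  0  1  1  2  2  3  4  5  6  6
 M  0  1  1  2  2  3  4  5  6  7
dp[9][9] = 7. One LCS (by backtracking along matches): JQKKKKM.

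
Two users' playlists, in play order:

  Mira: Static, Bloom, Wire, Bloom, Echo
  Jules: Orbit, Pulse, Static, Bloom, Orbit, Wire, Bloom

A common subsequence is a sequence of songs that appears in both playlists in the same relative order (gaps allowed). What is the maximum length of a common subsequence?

4

Pick Static at Mira[1]=Jules[3], Bloom at Mira[2]=Jules[4], Wire at Mira[3]=Jules[6], Bloom at Mira[4]=Jules[7]; all 4 songs appear in both, in order, and the DP table's final entry dp[5][7] is also 4, so no common subsequence is longer.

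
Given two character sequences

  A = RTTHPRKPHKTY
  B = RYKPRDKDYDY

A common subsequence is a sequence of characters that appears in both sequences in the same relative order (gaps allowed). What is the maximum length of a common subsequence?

Let dp[i][j] be the LCS length of the first i characters of A and the first j characters of B. dp[i][j] = dp[i-1][j-1]+1 when the i-th and j-th characters match, else max(dp[i-1][j], dp[i][j-1]).
    ·  R  Y  K  P  R  D  K  D  Y  D  Y
 ·  0  0  0  0  0  0  0  0  0  0  0  0
 R  0  1  1  1  1  1  1  1  1  1  1  1
 T  0  1  1  1  1  1  1  1  1  1  1  1
 T  0  1  1  1  1  1  1  1  1  1  1  1
 H  0  1  1  1  1  1  1  1  1  1  1  1
 P  0  1  1  1  2  2  2  2  2  2  2  2
 R  0  1  1  1  2  3  3  3  3  3  3  3
 K  0  1  1  2  2  3  3  4  4  4  4  4
 P  0  1  1  2  3  3  3  4  4  4  4  4
 H  0  1  1  2  3  3  3  4  4  4  4  4
 K  0  1  1  2  3  3  3  4  4  4  4  4
 T  0  1  1  2  3  3  3  4  4  4  4  4
 Y  0  1  2  2  3  3  3  4  4  5  5  5
dp[12][11] = 5. One LCS (by backtracking along matches): RPRKY.

5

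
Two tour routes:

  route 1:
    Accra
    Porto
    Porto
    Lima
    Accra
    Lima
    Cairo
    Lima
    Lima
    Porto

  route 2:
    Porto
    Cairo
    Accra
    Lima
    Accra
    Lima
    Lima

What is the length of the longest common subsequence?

5

Pick Accra at route 1[1]=route 2[3], then Lima at route 1[4]=route 2[4], then Accra at route 1[5]=route 2[5], then Lima at route 1[8]=route 2[6], then Lima at route 1[9]=route 2[7]; all 5 stops appear in both, in order. dp[10][7] = 5 confirms this is the maximum.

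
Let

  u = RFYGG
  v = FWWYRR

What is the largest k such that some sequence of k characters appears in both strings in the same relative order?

Taking F at u[2]=v[1], Y at u[3]=v[4] gives a common subsequence of length 2. dp[5][6] = 2 confirms this is the maximum.

2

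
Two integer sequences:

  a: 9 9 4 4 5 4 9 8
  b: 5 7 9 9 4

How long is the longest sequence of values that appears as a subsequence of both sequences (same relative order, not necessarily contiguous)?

3

Let dp[i][j] be the LCS length of the first i values of a and the first j values of b. dp[i][j] = dp[i-1][j-1]+1 when the i-th and j-th values match, else max(dp[i-1][j], dp[i][j-1]).
    ·  5  7  9  9  4
 ·  0  0  0  0  0  0
 9  0  0  0  1  1  1
 9  0  0  0  1  2  2
 4  0  0  0  1  2  3
 4  0  0  0  1  2  3
 5  0  1  1  1  2  3
 4  0  1  1  1  2  3
 9  0  1  1  2  2  3
 8  0  1  1  2  2  3
dp[8][5] = 3. One LCS (by backtracking along matches): 9, 9, 4.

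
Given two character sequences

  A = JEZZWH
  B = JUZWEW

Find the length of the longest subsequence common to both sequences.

3

Let dp[i][j] be the LCS length of the first i characters of A and the first j characters of B. dp[i][j] = dp[i-1][j-1]+1 when the i-th and j-th characters match, else max(dp[i-1][j], dp[i][j-1]).
    ·  J  U  Z  W  E  W
 ·  0  0  0  0  0  0  0
 J  0  1  1  1  1  1  1
 E  0  1  1  1  1  2  2
 Z  0  1  1  2  2  2  2
 Z  0  1  1  2  2  2  2
 W  0  1  1  2  3  3  3
 H  0  1  1  2  3  3  3
dp[6][6] = 3. One LCS (by backtracking along matches): JEW.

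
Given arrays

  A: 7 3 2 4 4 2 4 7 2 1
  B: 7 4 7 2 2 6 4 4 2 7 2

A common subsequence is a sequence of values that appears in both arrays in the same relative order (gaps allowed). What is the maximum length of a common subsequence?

7

Let dp[i][j] be the LCS length of the first i values of A and the first j values of B. dp[i][j] = dp[i-1][j-1]+1 when the i-th and j-th values match, else max(dp[i-1][j], dp[i][j-1]).
    ·  7  4  7  2  2  6  4  4  2  7  2
 ·  0  0  0  0  0  0  0  0  0  0  0  0
 7  0  1  1  1  1  1  1  1  1  1  1  1
 3  0  1  1  1  1  1  1  1  1  1  1  1
 2  0  1  1  1  2  2  2  2  2  2  2  2
 4  0  1  2  2  2  2  2  3  3  3  3  3
 4  0  1  2  2  2  2  2  3  4  4  4  4
 2  0  1  2  2  3  3  3  3  4  5  5  5
 4  0  1  2  2  3  3  3  4  4  5  5  5
 7  0  1  2  3  3  3  3  4  4  5  6  6
 2  0  1  2  3  4  4  4  4  4  5  6  7
 1  0  1  2  3  4  4  4  4  4  5  6  7
dp[10][11] = 7. One LCS (by backtracking along matches): 7, 2, 4, 4, 2, 7, 2.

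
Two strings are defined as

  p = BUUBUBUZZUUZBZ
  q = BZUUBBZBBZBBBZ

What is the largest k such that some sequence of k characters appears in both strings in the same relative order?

9

Pick B at p[1]=q[1], then U at p[2]=q[3], then U at p[3]=q[4], then B at p[4]=q[5], then B at p[6]=q[6], then Z at p[8]=q[7], then Z at p[9]=q[10], then B at p[13]=q[13], then Z at p[14]=q[14]; all 9 characters appear in both, in order. The LCS DP gives dp[14][14] = 9, so this is optimal.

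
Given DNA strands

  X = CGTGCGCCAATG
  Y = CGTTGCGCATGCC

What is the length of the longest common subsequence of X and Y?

Match C [1,1]; then G [2,2]; then T [3,4]; then G [4,5]; then C [5,6]; then G [6,7]; then C [8,8]; then A [10,9]; then T [11,10]; then G [12,11] — 10 bases in the same relative order in both. The LCS DP gives dp[12][13] = 10, so this is optimal.

10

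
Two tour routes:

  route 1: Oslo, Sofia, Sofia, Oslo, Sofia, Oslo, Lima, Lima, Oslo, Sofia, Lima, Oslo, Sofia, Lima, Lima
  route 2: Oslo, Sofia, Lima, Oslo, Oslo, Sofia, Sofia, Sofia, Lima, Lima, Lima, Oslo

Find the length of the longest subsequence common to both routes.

8

One common subsequence of length 8: Oslo (route 1 #1, route 2 #5), Sofia (route 1 #2, route 2 #6), Sofia (route 1 #3, route 2 #7), Sofia (route 1 #5, route 2 #8), Lima (route 1 #7, route 2 #9), Lima (route 1 #8, route 2 #10), Lima (route 1 #11, route 2 #11), Oslo (route 1 #12, route 2 #12). dp[15][12] = 8 confirms this is the maximum.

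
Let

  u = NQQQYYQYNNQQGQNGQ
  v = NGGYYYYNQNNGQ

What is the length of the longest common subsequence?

9

One common subsequence of length 9: N (u #1, v #1); then Y (u #5, v #5); then Y (u #6, v #6); then Y (u #8, v #7); then N (u #9, v #8); then N (u #10, v #10); then N (u #15, v #11); then G (u #16, v #12); then Q (u #17, v #13). dp[17][13] = 9 confirms this is the maximum.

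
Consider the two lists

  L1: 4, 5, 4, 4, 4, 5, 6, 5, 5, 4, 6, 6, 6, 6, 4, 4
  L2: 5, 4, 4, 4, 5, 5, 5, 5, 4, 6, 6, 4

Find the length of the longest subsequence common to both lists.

One common subsequence of length 11: 5 [2,1], then 4 [3,2], then 4 [4,3], then 4 [5,4], then 5 [6,6], then 5 [8,7], then 5 [9,8], then 4 [10,9], then 6 [13,10], then 6 [14,11], then 4 [16,12], and the DP table's final entry dp[16][12] is also 11, so no common subsequence is longer.

11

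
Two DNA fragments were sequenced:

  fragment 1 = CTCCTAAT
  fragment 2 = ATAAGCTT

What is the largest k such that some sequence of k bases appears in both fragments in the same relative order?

Taking T (fragment 1 #2, fragment 2 #2); then C (fragment 1 #4, fragment 2 #6); then T (fragment 1 #5, fragment 2 #7); then T (fragment 1 #8, fragment 2 #8) gives a common subsequence of length 4. dp[8][8] = 4 confirms this is the maximum.

4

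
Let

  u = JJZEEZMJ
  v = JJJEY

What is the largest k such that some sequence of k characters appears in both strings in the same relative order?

3

One common subsequence of length 3: J [1,2]; then J [2,3]; then E [4,4]. The LCS DP gives dp[8][5] = 3, so this is optimal.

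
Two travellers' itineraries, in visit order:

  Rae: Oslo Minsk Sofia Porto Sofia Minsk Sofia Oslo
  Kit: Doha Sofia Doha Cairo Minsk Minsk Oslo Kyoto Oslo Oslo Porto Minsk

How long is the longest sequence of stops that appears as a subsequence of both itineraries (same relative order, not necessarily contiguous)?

3

One common subsequence of length 3: Oslo (Rae #1, Kit #10) → Porto (Rae #4, Kit #11) → Minsk (Rae #6, Kit #12). The LCS DP gives dp[8][12] = 3, so this is optimal.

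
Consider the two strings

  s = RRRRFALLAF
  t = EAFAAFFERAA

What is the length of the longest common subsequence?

4

Let dp[i][j] be the LCS length of the first i characters of s and the first j characters of t. dp[i][j] = dp[i-1][j-1]+1 when the i-th and j-th characters match, else max(dp[i-1][j], dp[i][j-1]).
    ·  E  A  F  A  A  F  F  E  R  A  A
 ·  0  0  0  0  0  0  0  0  0  0  0  0
 R  0  0  0  0  0  0  0  0  0  1  1  1
 R  0  0  0  0  0  0  0  0  0  1  1  1
 R  0  0  0  0  0  0  0  0  0  1  1  1
 R  0  0  0  0  0  0  0  0  0  1  1  1
 F  0  0  0  1  1  1  1  1  1  1  1  1
 A  0  0  1  1  2  2  2  2  2  2  2  2
 L  0  0  1  1  2  2  2  2  2  2  2  2
 L  0  0  1  1  2  2  2  2  2  2  2  2
 A  0  0  1  1  2  3  3  3  3  3  3  3
 F  0  0  1  2  2  3  4  4  4  4  4  4
dp[10][11] = 4. One LCS (by backtracking along matches): FAAF.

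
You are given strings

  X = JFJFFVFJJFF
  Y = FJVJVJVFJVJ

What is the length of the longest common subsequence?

6

One common subsequence of length 6: J [1,4], J [3,6], V [6,7], F [7,8], J [8,9], J [9,11]. The LCS DP gives dp[11][11] = 6, so this is optimal.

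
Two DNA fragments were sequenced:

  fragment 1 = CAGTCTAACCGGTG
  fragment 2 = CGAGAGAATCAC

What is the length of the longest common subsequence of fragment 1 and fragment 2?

7

Taking C at fragment 1[1]=fragment 2[1] → A at fragment 1[2]=fragment 2[5] → G at fragment 1[3]=fragment 2[6] → T at fragment 1[4]=fragment 2[9] → C at fragment 1[5]=fragment 2[10] → A at fragment 1[8]=fragment 2[11] → C at fragment 1[10]=fragment 2[12] gives a common subsequence of length 7. The LCS DP gives dp[14][12] = 7, so this is optimal.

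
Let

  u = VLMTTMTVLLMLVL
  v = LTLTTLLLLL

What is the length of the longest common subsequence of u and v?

Match L (u #2, v #1); then T (u #4, v #2); then T (u #5, v #4); then T (u #7, v #5); then L (u #9, v #7); then L (u #10, v #8); then L (u #12, v #9); then L (u #14, v #10) — 8 characters in the same relative order in both, and the DP table's final entry dp[14][10] is also 8, so no common subsequence is longer.

8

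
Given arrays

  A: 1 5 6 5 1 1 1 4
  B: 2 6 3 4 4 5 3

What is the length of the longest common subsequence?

2

Match 6 at A[3]=B[2] → 5 at A[4]=B[6] — 2 values in the same relative order in both. dp[8][7] = 2 confirms this is the maximum.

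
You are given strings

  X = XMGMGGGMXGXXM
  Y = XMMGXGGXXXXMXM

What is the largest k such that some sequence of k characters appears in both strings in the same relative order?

10

Pick X (X #1, Y #1), then M (X #2, Y #2), then M (X #4, Y #3), then G (X #5, Y #4), then G (X #6, Y #6), then G (X #7, Y #7), then X (X #9, Y #10), then X (X #11, Y #11), then X (X #12, Y #13), then M (X #13, Y #14); all 10 characters appear in both, in order. dp[13][14] = 10 confirms this is the maximum.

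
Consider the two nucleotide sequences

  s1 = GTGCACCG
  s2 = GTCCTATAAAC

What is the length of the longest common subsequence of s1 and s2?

5

Pick G (s1 #1, s2 #1) → T (s1 #2, s2 #2) → C (s1 #4, s2 #4) → A (s1 #5, s2 #10) → C (s1 #7, s2 #11); all 5 bases appear in both, in order. dp[8][11] = 5 confirms this is the maximum.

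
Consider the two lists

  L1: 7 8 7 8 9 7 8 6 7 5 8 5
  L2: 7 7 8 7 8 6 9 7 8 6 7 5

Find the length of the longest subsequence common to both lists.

10

Let dp[i][j] be the LCS length of the first i values of L1 and the first j values of L2. dp[i][j] = dp[i-1][j-1]+1 when the i-th and j-th values match, else max(dp[i-1][j], dp[i][j-1]).
    ·  7  7  8  7  8  6  9  7  8  6  7  5
 ·  0  0  0  0  0  0  0  0  0  0  0  0  0
 7  0  1  1  1  1  1  1  1  1  1  1  1  1
 8  0  1  1  2  2  2  2  2  2  2  2  2  2
 7  0  1  2  2  3  3  3  3  3  3  3  3  3
 8  0  1  2  3  3  4  4  4  4  4  4  4  4
 9  0  1  2  3  3  4  4  5  5  5  5  5  5
 7  0  1  2  3  4  4  4  5  6  6  6  6  6
 8  0  1  2  3  4  5  5  5  6  7  7  7  7
 6  0  1  2  3  4  5  6  6  6  7  8  8  8
 7  0  1  2  3  4  5  6  6  7  7  8  9  9
 5  0  1  2  3  4  5  6  6  7  7  8  9 10
 8  0  1  2  3  4  5  6  6  7  8  8  9 10
 5  0  1  2  3  4  5  6  6  7  8  8  9 10
dp[12][12] = 10. One LCS (by backtracking along matches): 7, 8, 7, 8, 9, 7, 8, 6, 7, 5.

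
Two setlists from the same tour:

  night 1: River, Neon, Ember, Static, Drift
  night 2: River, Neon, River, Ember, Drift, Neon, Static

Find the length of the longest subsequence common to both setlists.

4

One common subsequence of length 4: River (night 1 #1, night 2 #1); then Neon (night 1 #2, night 2 #2); then Ember (night 1 #3, night 2 #4); then Static (night 1 #4, night 2 #7). Since dp[5][7] = 4, nothing longer is possible.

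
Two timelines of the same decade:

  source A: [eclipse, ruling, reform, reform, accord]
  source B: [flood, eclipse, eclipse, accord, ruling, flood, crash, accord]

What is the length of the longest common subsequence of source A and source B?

3

Match eclipse (source A #1, source B #3); then ruling (source A #2, source B #5); then accord (source A #5, source B #8) — 3 events in the same relative order in both. Since dp[5][8] = 3, nothing longer is possible.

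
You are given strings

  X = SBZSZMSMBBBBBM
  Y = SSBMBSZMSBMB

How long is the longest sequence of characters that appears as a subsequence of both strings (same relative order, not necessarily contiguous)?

Match S [1,2], B [2,5], S [4,6], Z [5,7], M [6,8], S [7,9], M [8,11], B [13,12] — 8 characters in the same relative order in both. dp[14][12] = 8 confirms this is the maximum.

8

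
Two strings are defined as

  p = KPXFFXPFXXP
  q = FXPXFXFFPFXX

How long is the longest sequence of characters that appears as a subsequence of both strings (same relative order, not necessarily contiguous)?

8

Pick P [2,3] → X [3,6] → F [4,7] → F [5,8] → P [7,9] → F [8,10] → X [9,11] → X [10,12]; all 8 characters appear in both, in order, and the DP table's final entry dp[11][12] is also 8, so no common subsequence is longer.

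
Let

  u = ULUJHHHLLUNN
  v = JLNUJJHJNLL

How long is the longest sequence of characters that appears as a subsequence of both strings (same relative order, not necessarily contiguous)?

Match L at u[2]=v[2] → U at u[3]=v[4] → J at u[4]=v[6] → H at u[5]=v[7] → L at u[8]=v[10] → L at u[9]=v[11] — 6 characters in the same relative order in both, and the DP table's final entry dp[12][11] is also 6, so no common subsequence is longer.

6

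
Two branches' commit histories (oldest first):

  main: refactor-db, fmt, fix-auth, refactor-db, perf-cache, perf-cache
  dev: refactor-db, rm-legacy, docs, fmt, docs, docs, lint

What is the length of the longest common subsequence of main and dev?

Pick refactor-db (main #1, dev #1); then fmt (main #2, dev #4); all 2 commits appear in both, in order. Since dp[6][7] = 2, nothing longer is possible.

2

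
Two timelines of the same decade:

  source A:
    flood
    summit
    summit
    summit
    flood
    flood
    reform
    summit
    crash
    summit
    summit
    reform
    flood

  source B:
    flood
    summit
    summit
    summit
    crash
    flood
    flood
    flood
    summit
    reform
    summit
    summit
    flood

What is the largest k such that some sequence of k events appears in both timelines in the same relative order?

10

One common subsequence of length 10: flood at source A[1]=source B[1], then summit at source A[2]=source B[2], then summit at source A[3]=source B[3], then summit at source A[4]=source B[4], then flood at source A[5]=source B[7], then flood at source A[6]=source B[8], then reform at source A[7]=source B[10], then summit at source A[10]=source B[11], then summit at source A[11]=source B[12], then flood at source A[13]=source B[13]. Since dp[13][13] = 10, nothing longer is possible.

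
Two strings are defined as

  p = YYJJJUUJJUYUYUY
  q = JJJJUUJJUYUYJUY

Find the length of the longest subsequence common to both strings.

Pick J (p #3, q #2); then J (p #4, q #3); then J (p #5, q #4); then U (p #6, q #5); then U (p #7, q #6); then J (p #8, q #7); then J (p #9, q #8); then U (p #10, q #9); then Y (p #11, q #10); then U (p #12, q #11); then Y (p #13, q #12); then U (p #14, q #14); then Y (p #15, q #15); all 13 characters appear in both, in order. The LCS DP gives dp[15][15] = 13, so this is optimal.

13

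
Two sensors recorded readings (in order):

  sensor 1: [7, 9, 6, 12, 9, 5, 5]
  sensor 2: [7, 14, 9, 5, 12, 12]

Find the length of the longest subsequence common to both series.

One common subsequence of length 3: 7 [1,1], 9 [2,3], 12 [4,6], and the DP table's final entry dp[7][6] is also 3, so no common subsequence is longer.

3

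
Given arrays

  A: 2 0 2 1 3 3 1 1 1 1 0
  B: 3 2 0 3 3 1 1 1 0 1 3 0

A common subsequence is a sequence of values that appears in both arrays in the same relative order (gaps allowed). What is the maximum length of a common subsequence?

Match 2 at A[1]=B[2], then 0 at A[2]=B[3], then 3 at A[5]=B[4], then 3 at A[6]=B[5], then 1 at A[7]=B[6], then 1 at A[8]=B[7], then 1 at A[9]=B[8], then 1 at A[10]=B[10], then 0 at A[11]=B[12] — 9 values in the same relative order in both. The LCS DP gives dp[11][12] = 9, so this is optimal.

9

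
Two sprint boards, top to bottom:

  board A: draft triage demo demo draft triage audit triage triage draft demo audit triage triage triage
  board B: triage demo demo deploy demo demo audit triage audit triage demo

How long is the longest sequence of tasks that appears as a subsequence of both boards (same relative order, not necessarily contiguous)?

Pick triage [2,1]; then demo [3,5]; then demo [4,6]; then triage [6,8]; then audit [7,9]; then triage [9,10]; then demo [11,11]; all 7 tasks appear in both, in order. Since dp[15][11] = 7, nothing longer is possible.

7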